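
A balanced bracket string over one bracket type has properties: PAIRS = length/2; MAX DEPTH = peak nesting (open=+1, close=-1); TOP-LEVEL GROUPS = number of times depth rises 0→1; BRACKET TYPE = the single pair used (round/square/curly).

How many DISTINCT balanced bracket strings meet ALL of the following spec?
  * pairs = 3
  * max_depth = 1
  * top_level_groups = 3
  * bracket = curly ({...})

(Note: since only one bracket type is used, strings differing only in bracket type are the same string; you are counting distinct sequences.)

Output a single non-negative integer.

Spec: pairs=3 depth=1 groups=3
Count(depth <= 1) = 1
Count(depth <= 0) = 0
Count(depth == 1) = 1 - 0 = 1

Answer: 1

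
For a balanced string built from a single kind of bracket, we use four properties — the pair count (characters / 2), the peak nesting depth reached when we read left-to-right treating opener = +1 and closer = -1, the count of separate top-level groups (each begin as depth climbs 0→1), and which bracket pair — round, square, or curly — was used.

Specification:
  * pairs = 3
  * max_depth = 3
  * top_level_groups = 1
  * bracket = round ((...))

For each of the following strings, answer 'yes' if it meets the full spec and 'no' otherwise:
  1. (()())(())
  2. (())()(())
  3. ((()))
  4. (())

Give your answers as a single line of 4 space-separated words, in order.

String 1 '(()())(())': depth seq [1 2 1 2 1 0 1 2 1 0]
  -> pairs=5 depth=2 groups=2 -> no
String 2 '(())()(())': depth seq [1 2 1 0 1 0 1 2 1 0]
  -> pairs=5 depth=2 groups=3 -> no
String 3 '((()))': depth seq [1 2 3 2 1 0]
  -> pairs=3 depth=3 groups=1 -> yes
String 4 '(())': depth seq [1 2 1 0]
  -> pairs=2 depth=2 groups=1 -> no

Answer: no no yes no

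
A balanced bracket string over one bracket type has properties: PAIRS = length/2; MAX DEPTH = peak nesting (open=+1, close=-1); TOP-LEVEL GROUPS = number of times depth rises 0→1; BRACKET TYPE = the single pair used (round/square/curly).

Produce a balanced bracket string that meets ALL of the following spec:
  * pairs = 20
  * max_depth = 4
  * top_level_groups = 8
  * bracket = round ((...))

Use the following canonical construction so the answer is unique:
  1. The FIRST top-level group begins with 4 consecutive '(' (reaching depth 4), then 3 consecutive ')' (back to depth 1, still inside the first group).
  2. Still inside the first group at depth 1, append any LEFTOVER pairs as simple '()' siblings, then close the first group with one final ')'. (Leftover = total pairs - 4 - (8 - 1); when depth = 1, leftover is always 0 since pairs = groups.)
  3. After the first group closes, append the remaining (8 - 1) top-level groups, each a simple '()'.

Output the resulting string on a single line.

Answer: (((()))()()()()()()()()())()()()()()()()

Derivation:
Spec: pairs=20 depth=4 groups=8
Leftover pairs = 20 - 4 - (8-1) = 9
First group: deep chain of depth 4 + 9 sibling pairs
Remaining 7 groups: simple '()' each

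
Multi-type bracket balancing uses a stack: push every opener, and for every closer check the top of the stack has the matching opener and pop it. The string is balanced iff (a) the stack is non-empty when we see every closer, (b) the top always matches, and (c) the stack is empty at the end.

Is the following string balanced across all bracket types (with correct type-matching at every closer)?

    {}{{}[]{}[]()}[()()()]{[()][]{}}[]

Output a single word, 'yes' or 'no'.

pos 0: push '{'; stack = {
pos 1: '}' matches '{'; pop; stack = (empty)
pos 2: push '{'; stack = {
pos 3: push '{'; stack = {{
pos 4: '}' matches '{'; pop; stack = {
pos 5: push '['; stack = {[
pos 6: ']' matches '['; pop; stack = {
pos 7: push '{'; stack = {{
pos 8: '}' matches '{'; pop; stack = {
pos 9: push '['; stack = {[
pos 10: ']' matches '['; pop; stack = {
pos 11: push '('; stack = {(
pos 12: ')' matches '('; pop; stack = {
pos 13: '}' matches '{'; pop; stack = (empty)
pos 14: push '['; stack = [
pos 15: push '('; stack = [(
pos 16: ')' matches '('; pop; stack = [
pos 17: push '('; stack = [(
pos 18: ')' matches '('; pop; stack = [
pos 19: push '('; stack = [(
pos 20: ')' matches '('; pop; stack = [
pos 21: ']' matches '['; pop; stack = (empty)
pos 22: push '{'; stack = {
pos 23: push '['; stack = {[
pos 24: push '('; stack = {[(
pos 25: ')' matches '('; pop; stack = {[
pos 26: ']' matches '['; pop; stack = {
pos 27: push '['; stack = {[
pos 28: ']' matches '['; pop; stack = {
pos 29: push '{'; stack = {{
pos 30: '}' matches '{'; pop; stack = {
pos 31: '}' matches '{'; pop; stack = (empty)
pos 32: push '['; stack = [
pos 33: ']' matches '['; pop; stack = (empty)
end: stack empty → VALID
Verdict: properly nested → yes

Answer: yes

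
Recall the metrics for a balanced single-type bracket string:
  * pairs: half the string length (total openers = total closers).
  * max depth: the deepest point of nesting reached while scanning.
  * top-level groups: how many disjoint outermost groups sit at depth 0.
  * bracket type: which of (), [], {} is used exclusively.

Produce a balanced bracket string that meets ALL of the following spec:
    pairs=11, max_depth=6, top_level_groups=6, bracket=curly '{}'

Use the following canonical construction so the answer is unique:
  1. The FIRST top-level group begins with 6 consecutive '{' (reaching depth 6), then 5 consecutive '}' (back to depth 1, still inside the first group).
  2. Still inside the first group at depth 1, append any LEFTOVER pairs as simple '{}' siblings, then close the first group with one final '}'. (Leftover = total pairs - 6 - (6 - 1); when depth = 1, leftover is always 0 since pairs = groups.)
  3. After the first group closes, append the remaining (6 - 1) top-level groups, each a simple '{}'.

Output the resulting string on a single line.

Answer: {{{{{{}}}}}}{}{}{}{}{}

Derivation:
Spec: pairs=11 depth=6 groups=6
Leftover pairs = 11 - 6 - (6-1) = 0
First group: deep chain of depth 6 + 0 sibling pairs
Remaining 5 groups: simple '{}' each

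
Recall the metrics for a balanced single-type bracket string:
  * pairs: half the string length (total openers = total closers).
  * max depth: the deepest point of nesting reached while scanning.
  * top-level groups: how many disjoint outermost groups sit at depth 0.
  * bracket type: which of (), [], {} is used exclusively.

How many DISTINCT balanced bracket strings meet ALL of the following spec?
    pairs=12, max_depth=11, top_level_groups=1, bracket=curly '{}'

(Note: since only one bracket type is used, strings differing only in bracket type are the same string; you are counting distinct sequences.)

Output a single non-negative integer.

Spec: pairs=12 depth=11 groups=1
Count(depth <= 11) = 58785
Count(depth <= 10) = 58766
Count(depth == 11) = 58785 - 58766 = 19

Answer: 19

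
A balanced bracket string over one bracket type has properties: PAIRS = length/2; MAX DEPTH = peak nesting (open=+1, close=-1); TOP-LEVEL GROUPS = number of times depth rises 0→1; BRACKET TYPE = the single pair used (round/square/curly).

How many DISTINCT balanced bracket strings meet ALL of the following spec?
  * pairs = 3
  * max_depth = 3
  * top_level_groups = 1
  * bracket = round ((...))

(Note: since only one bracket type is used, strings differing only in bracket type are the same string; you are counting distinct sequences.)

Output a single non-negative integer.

Spec: pairs=3 depth=3 groups=1
Count(depth <= 3) = 2
Count(depth <= 2) = 1
Count(depth == 3) = 2 - 1 = 1

Answer: 1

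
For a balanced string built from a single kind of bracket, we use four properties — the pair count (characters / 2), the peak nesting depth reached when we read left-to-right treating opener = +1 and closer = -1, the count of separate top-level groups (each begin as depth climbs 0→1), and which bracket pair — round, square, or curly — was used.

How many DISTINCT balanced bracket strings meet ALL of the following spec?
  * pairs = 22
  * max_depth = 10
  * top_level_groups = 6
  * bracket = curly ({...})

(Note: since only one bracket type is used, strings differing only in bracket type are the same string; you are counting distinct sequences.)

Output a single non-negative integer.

Answer: 27376596

Derivation:
Spec: pairs=22 depth=10 groups=6
Count(depth <= 10) = 3502460700
Count(depth <= 9) = 3475084104
Count(depth == 10) = 3502460700 - 3475084104 = 27376596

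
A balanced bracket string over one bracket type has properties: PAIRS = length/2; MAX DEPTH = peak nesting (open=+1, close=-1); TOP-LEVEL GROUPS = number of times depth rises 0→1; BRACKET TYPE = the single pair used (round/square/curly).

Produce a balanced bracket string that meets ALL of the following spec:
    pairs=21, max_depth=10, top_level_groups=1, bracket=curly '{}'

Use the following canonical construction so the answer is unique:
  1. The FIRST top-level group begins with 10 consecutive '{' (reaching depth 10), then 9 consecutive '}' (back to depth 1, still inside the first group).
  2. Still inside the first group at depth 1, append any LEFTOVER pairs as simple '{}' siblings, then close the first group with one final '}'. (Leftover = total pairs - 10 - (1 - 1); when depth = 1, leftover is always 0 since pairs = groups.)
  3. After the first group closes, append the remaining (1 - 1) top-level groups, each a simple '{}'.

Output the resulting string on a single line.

Answer: {{{{{{{{{{}}}}}}}}}{}{}{}{}{}{}{}{}{}{}{}}

Derivation:
Spec: pairs=21 depth=10 groups=1
Leftover pairs = 21 - 10 - (1-1) = 11
First group: deep chain of depth 10 + 11 sibling pairs
Remaining 0 groups: simple '{}' each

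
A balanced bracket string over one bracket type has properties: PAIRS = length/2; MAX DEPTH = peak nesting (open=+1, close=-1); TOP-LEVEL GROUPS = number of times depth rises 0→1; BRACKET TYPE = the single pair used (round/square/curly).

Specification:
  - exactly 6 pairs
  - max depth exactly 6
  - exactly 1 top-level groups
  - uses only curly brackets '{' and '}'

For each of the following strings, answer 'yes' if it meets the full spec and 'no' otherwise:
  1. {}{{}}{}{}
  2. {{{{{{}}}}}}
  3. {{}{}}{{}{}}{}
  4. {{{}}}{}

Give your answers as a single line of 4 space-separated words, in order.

Answer: no yes no no

Derivation:
String 1 '{}{{}}{}{}': depth seq [1 0 1 2 1 0 1 0 1 0]
  -> pairs=5 depth=2 groups=4 -> no
String 2 '{{{{{{}}}}}}': depth seq [1 2 3 4 5 6 5 4 3 2 1 0]
  -> pairs=6 depth=6 groups=1 -> yes
String 3 '{{}{}}{{}{}}{}': depth seq [1 2 1 2 1 0 1 2 1 2 1 0 1 0]
  -> pairs=7 depth=2 groups=3 -> no
String 4 '{{{}}}{}': depth seq [1 2 3 2 1 0 1 0]
  -> pairs=4 depth=3 groups=2 -> no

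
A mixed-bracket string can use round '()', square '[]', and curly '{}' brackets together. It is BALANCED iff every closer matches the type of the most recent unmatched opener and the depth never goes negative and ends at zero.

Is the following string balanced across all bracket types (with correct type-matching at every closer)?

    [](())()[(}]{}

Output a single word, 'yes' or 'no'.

pos 0: push '['; stack = [
pos 1: ']' matches '['; pop; stack = (empty)
pos 2: push '('; stack = (
pos 3: push '('; stack = ((
pos 4: ')' matches '('; pop; stack = (
pos 5: ')' matches '('; pop; stack = (empty)
pos 6: push '('; stack = (
pos 7: ')' matches '('; pop; stack = (empty)
pos 8: push '['; stack = [
pos 9: push '('; stack = [(
pos 10: saw closer '}' but top of stack is '(' (expected ')') → INVALID
Verdict: type mismatch at position 10: '}' closes '(' → no

Answer: no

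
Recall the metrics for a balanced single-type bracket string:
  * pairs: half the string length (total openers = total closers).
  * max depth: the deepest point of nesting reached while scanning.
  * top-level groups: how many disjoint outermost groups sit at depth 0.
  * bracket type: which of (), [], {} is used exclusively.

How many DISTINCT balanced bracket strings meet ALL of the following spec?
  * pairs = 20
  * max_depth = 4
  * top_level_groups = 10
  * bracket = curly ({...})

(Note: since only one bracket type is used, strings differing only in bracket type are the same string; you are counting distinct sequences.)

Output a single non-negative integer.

Answer: 4099170

Derivation:
Spec: pairs=20 depth=4 groups=10
Count(depth <= 4) = 7416615
Count(depth <= 3) = 3317445
Count(depth == 4) = 7416615 - 3317445 = 4099170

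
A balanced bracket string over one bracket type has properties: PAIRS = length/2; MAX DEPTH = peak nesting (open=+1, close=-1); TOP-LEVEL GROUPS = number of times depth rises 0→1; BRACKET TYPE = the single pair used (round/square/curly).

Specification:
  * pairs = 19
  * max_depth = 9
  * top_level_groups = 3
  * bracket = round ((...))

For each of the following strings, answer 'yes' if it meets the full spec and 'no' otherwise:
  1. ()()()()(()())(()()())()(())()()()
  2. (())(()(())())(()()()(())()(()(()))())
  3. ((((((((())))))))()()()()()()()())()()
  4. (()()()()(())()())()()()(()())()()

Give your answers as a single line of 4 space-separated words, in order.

String 1 '()()()()(()())(()()())()(())()()()': depth seq [1 0 1 0 1 0 1 0 1 2 1 2 1 0 1 2 1 2 1 2 1 0 1 0 1 2 1 0 1 0 1 0 1 0]
  -> pairs=17 depth=2 groups=11 -> no
String 2 '(())(()(())())(()()()(())()(()(()))())': depth seq [1 2 1 0 1 2 1 2 3 2 1 2 1 0 1 2 1 2 1 2 1 2 3 2 1 2 1 2 3 2 3 4 3 2 1 2 1 0]
  -> pairs=19 depth=4 groups=3 -> no
String 3 '((((((((())))))))()()()()()()()())()()': depth seq [1 2 3 4 5 6 7 8 9 8 7 6 5 4 3 2 1 2 1 2 1 2 1 2 1 2 1 2 1 2 1 2 1 0 1 0 1 0]
  -> pairs=19 depth=9 groups=3 -> yes
String 4 '(()()()()(())()())()()()(()())()()': depth seq [1 2 1 2 1 2 1 2 1 2 3 2 1 2 1 2 1 0 1 0 1 0 1 0 1 2 1 2 1 0 1 0 1 0]
  -> pairs=17 depth=3 groups=7 -> no

Answer: no no yes no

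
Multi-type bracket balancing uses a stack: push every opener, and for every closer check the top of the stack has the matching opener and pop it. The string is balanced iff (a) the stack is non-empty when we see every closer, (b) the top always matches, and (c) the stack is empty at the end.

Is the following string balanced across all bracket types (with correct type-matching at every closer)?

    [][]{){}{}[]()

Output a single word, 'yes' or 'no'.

Answer: no

Derivation:
pos 0: push '['; stack = [
pos 1: ']' matches '['; pop; stack = (empty)
pos 2: push '['; stack = [
pos 3: ']' matches '['; pop; stack = (empty)
pos 4: push '{'; stack = {
pos 5: saw closer ')' but top of stack is '{' (expected '}') → INVALID
Verdict: type mismatch at position 5: ')' closes '{' → no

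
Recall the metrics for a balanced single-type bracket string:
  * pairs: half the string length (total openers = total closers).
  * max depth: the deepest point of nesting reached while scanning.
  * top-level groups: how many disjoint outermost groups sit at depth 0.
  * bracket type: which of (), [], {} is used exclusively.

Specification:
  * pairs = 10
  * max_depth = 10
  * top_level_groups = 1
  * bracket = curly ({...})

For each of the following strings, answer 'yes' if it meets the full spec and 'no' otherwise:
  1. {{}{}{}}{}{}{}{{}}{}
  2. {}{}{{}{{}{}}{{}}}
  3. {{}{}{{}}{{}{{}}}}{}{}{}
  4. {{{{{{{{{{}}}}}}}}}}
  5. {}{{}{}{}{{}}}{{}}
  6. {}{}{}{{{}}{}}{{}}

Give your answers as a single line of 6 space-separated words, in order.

String 1 '{{}{}{}}{}{}{}{{}}{}': depth seq [1 2 1 2 1 2 1 0 1 0 1 0 1 0 1 2 1 0 1 0]
  -> pairs=10 depth=2 groups=6 -> no
String 2 '{}{}{{}{{}{}}{{}}}': depth seq [1 0 1 0 1 2 1 2 3 2 3 2 1 2 3 2 1 0]
  -> pairs=9 depth=3 groups=3 -> no
String 3 '{{}{}{{}}{{}{{}}}}{}{}{}': depth seq [1 2 1 2 1 2 3 2 1 2 3 2 3 4 3 2 1 0 1 0 1 0 1 0]
  -> pairs=12 depth=4 groups=4 -> no
String 4 '{{{{{{{{{{}}}}}}}}}}': depth seq [1 2 3 4 5 6 7 8 9 10 9 8 7 6 5 4 3 2 1 0]
  -> pairs=10 depth=10 groups=1 -> yes
String 5 '{}{{}{}{}{{}}}{{}}': depth seq [1 0 1 2 1 2 1 2 1 2 3 2 1 0 1 2 1 0]
  -> pairs=9 depth=3 groups=3 -> no
String 6 '{}{}{}{{{}}{}}{{}}': depth seq [1 0 1 0 1 0 1 2 3 2 1 2 1 0 1 2 1 0]
  -> pairs=9 depth=3 groups=5 -> no

Answer: no no no yes no no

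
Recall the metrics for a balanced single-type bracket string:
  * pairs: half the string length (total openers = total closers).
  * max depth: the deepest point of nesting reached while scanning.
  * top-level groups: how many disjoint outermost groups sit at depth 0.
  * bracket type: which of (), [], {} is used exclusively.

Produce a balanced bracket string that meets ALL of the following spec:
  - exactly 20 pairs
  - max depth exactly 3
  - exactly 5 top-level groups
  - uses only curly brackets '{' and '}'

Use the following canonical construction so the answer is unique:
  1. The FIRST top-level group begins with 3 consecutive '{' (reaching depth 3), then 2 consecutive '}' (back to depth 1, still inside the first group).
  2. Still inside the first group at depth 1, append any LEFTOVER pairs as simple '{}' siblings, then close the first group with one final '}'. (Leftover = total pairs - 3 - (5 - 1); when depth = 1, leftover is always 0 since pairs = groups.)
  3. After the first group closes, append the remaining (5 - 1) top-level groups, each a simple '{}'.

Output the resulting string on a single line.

Answer: {{{}}{}{}{}{}{}{}{}{}{}{}{}{}{}}{}{}{}{}

Derivation:
Spec: pairs=20 depth=3 groups=5
Leftover pairs = 20 - 3 - (5-1) = 13
First group: deep chain of depth 3 + 13 sibling pairs
Remaining 4 groups: simple '{}' each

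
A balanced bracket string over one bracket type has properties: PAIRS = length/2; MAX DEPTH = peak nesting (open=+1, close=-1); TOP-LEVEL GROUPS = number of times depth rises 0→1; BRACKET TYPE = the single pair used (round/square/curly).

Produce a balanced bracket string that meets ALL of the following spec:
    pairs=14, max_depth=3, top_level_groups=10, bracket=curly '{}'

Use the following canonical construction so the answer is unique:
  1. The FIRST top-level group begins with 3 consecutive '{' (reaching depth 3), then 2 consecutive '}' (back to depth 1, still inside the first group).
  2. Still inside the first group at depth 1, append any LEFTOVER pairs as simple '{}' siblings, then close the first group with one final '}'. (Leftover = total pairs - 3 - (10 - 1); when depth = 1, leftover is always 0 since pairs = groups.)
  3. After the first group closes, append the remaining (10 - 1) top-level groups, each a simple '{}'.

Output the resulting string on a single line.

Answer: {{{}}{}{}}{}{}{}{}{}{}{}{}{}

Derivation:
Spec: pairs=14 depth=3 groups=10
Leftover pairs = 14 - 3 - (10-1) = 2
First group: deep chain of depth 3 + 2 sibling pairs
Remaining 9 groups: simple '{}' each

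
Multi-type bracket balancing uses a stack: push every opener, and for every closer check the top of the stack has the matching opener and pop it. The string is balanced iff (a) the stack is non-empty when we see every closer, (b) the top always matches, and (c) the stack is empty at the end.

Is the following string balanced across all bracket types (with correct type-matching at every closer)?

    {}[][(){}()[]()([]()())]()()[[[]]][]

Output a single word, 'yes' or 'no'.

pos 0: push '{'; stack = {
pos 1: '}' matches '{'; pop; stack = (empty)
pos 2: push '['; stack = [
pos 3: ']' matches '['; pop; stack = (empty)
pos 4: push '['; stack = [
pos 5: push '('; stack = [(
pos 6: ')' matches '('; pop; stack = [
pos 7: push '{'; stack = [{
pos 8: '}' matches '{'; pop; stack = [
pos 9: push '('; stack = [(
pos 10: ')' matches '('; pop; stack = [
pos 11: push '['; stack = [[
pos 12: ']' matches '['; pop; stack = [
pos 13: push '('; stack = [(
pos 14: ')' matches '('; pop; stack = [
pos 15: push '('; stack = [(
pos 16: push '['; stack = [([
pos 17: ']' matches '['; pop; stack = [(
pos 18: push '('; stack = [((
pos 19: ')' matches '('; pop; stack = [(
pos 20: push '('; stack = [((
pos 21: ')' matches '('; pop; stack = [(
pos 22: ')' matches '('; pop; stack = [
pos 23: ']' matches '['; pop; stack = (empty)
pos 24: push '('; stack = (
pos 25: ')' matches '('; pop; stack = (empty)
pos 26: push '('; stack = (
pos 27: ')' matches '('; pop; stack = (empty)
pos 28: push '['; stack = [
pos 29: push '['; stack = [[
pos 30: push '['; stack = [[[
pos 31: ']' matches '['; pop; stack = [[
pos 32: ']' matches '['; pop; stack = [
pos 33: ']' matches '['; pop; stack = (empty)
pos 34: push '['; stack = [
pos 35: ']' matches '['; pop; stack = (empty)
end: stack empty → VALID
Verdict: properly nested → yes

Answer: yes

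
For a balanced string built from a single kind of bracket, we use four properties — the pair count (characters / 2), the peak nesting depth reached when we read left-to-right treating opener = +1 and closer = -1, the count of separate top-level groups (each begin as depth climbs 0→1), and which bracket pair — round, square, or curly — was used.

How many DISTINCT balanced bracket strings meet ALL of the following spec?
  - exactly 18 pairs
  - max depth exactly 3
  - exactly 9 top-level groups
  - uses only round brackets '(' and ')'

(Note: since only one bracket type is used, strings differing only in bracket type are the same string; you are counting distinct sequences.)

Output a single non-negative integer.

Answer: 574107

Derivation:
Spec: pairs=18 depth=3 groups=9
Count(depth <= 3) = 598417
Count(depth <= 2) = 24310
Count(depth == 3) = 598417 - 24310 = 574107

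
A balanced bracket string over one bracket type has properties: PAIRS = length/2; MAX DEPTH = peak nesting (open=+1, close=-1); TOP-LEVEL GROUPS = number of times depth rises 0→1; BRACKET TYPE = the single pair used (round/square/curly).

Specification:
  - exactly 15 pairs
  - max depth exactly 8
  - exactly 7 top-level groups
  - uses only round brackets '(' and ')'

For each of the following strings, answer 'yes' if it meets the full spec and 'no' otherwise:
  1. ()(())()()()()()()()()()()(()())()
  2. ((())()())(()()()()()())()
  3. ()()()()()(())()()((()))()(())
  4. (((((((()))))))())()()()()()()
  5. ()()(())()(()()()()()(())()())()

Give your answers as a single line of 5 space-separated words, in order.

Answer: no no no yes no

Derivation:
String 1 '()(())()()()()()()()()()()(()())()': depth seq [1 0 1 2 1 0 1 0 1 0 1 0 1 0 1 0 1 0 1 0 1 0 1 0 1 0 1 2 1 2 1 0 1 0]
  -> pairs=17 depth=2 groups=14 -> no
String 2 '((())()())(()()()()()())()': depth seq [1 2 3 2 1 2 1 2 1 0 1 2 1 2 1 2 1 2 1 2 1 2 1 0 1 0]
  -> pairs=13 depth=3 groups=3 -> no
String 3 '()()()()()(())()()((()))()(())': depth seq [1 0 1 0 1 0 1 0 1 0 1 2 1 0 1 0 1 0 1 2 3 2 1 0 1 0 1 2 1 0]
  -> pairs=15 depth=3 groups=11 -> no
String 4 '(((((((()))))))())()()()()()()': depth seq [1 2 3 4 5 6 7 8 7 6 5 4 3 2 1 2 1 0 1 0 1 0 1 0 1 0 1 0 1 0]
  -> pairs=15 depth=8 groups=7 -> yes
String 5 '()()(())()(()()()()()(())()())()': depth seq [1 0 1 0 1 2 1 0 1 0 1 2 1 2 1 2 1 2 1 2 1 2 3 2 1 2 1 2 1 0 1 0]
  -> pairs=16 depth=3 groups=6 -> no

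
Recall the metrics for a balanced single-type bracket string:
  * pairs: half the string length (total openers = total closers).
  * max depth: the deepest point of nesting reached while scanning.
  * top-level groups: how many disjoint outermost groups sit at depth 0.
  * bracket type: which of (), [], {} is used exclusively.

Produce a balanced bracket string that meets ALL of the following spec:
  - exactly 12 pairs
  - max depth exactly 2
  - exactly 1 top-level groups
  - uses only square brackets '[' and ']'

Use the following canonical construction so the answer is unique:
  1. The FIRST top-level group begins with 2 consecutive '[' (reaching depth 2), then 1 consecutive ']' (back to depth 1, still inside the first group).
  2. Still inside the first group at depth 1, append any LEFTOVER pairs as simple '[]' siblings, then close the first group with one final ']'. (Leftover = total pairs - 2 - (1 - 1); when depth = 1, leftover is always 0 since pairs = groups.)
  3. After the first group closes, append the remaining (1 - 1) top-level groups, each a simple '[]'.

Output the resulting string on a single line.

Answer: [[][][][][][][][][][][]]

Derivation:
Spec: pairs=12 depth=2 groups=1
Leftover pairs = 12 - 2 - (1-1) = 10
First group: deep chain of depth 2 + 10 sibling pairs
Remaining 0 groups: simple '[]' each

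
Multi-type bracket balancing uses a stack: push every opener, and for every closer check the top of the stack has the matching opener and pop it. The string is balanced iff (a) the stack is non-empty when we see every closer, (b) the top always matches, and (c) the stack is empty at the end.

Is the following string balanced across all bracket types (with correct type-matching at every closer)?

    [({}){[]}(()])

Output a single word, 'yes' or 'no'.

Answer: no

Derivation:
pos 0: push '['; stack = [
pos 1: push '('; stack = [(
pos 2: push '{'; stack = [({
pos 3: '}' matches '{'; pop; stack = [(
pos 4: ')' matches '('; pop; stack = [
pos 5: push '{'; stack = [{
pos 6: push '['; stack = [{[
pos 7: ']' matches '['; pop; stack = [{
pos 8: '}' matches '{'; pop; stack = [
pos 9: push '('; stack = [(
pos 10: push '('; stack = [((
pos 11: ')' matches '('; pop; stack = [(
pos 12: saw closer ']' but top of stack is '(' (expected ')') → INVALID
Verdict: type mismatch at position 12: ']' closes '(' → no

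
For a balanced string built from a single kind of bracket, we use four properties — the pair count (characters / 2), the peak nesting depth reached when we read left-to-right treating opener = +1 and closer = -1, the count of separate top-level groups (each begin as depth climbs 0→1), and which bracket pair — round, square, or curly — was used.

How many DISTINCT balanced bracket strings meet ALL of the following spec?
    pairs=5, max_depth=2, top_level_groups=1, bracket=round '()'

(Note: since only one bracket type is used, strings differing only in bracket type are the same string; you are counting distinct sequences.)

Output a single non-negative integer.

Answer: 1

Derivation:
Spec: pairs=5 depth=2 groups=1
Count(depth <= 2) = 1
Count(depth <= 1) = 0
Count(depth == 2) = 1 - 0 = 1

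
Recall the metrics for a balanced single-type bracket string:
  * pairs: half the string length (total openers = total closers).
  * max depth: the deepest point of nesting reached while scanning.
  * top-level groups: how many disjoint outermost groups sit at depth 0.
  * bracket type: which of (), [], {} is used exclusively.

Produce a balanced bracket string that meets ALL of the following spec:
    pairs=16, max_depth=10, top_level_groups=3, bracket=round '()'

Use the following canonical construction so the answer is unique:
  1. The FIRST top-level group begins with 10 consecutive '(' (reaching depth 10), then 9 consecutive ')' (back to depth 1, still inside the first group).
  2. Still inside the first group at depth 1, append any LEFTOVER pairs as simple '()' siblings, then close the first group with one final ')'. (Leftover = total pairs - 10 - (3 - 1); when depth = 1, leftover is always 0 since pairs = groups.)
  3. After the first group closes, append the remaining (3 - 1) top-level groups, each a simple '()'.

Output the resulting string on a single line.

Answer: (((((((((()))))))))()()()())()()

Derivation:
Spec: pairs=16 depth=10 groups=3
Leftover pairs = 16 - 10 - (3-1) = 4
First group: deep chain of depth 10 + 4 sibling pairs
Remaining 2 groups: simple '()' each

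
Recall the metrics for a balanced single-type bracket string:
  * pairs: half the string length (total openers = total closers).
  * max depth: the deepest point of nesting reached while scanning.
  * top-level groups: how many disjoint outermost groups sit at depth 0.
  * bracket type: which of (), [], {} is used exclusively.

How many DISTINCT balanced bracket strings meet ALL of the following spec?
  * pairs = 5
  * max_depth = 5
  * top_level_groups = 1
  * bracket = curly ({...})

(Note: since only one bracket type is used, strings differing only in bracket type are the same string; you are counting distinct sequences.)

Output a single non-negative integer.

Answer: 1

Derivation:
Spec: pairs=5 depth=5 groups=1
Count(depth <= 5) = 14
Count(depth <= 4) = 13
Count(depth == 5) = 14 - 13 = 1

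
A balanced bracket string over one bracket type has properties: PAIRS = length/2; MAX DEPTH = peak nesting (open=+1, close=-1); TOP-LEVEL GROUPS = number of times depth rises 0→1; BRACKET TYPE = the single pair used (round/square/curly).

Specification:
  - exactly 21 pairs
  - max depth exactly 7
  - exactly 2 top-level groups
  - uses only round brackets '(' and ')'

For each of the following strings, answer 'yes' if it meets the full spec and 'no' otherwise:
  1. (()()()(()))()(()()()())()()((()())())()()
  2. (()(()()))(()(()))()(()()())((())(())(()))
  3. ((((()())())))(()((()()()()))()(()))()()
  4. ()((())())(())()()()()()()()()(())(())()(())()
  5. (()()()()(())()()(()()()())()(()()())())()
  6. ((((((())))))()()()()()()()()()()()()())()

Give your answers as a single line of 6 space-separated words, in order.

String 1 '(()()()(()))()(()()()())()()((()())())()()': depth seq [1 2 1 2 1 2 1 2 3 2 1 0 1 0 1 2 1 2 1 2 1 2 1 0 1 0 1 0 1 2 3 2 3 2 1 2 1 0 1 0 1 0]
  -> pairs=21 depth=3 groups=8 -> no
String 2 '(()(()()))(()(()))()(()()())((())(())(()))': depth seq [1 2 1 2 3 2 3 2 1 0 1 2 1 2 3 2 1 0 1 0 1 2 1 2 1 2 1 0 1 2 3 2 1 2 3 2 1 2 3 2 1 0]
  -> pairs=21 depth=3 groups=5 -> no
String 3 '((((()())())))(()((()()()()))()(()))()()': depth seq [1 2 3 4 5 4 5 4 3 4 3 2 1 0 1 2 1 2 3 4 3 4 3 4 3 4 3 2 1 2 1 2 3 2 1 0 1 0 1 0]
  -> pairs=20 depth=5 groups=4 -> no
String 4 '()((())())(())()()()()()()()()(())(())()(())()': depth seq [1 0 1 2 3 2 1 2 1 0 1 2 1 0 1 0 1 0 1 0 1 0 1 0 1 0 1 0 1 0 1 2 1 0 1 2 1 0 1 0 1 2 1 0 1 0]
  -> pairs=23 depth=3 groups=16 -> no
String 5 '(()()()()(())()()(()()()())()(()()())())()': depth seq [1 2 1 2 1 2 1 2 1 2 3 2 1 2 1 2 1 2 3 2 3 2 3 2 3 2 1 2 1 2 3 2 3 2 3 2 1 2 1 0 1 0]
  -> pairs=21 depth=3 groups=2 -> no
String 6 '((((((())))))()()()()()()()()()()()()())()': depth seq [1 2 3 4 5 6 7 6 5 4 3 2 1 2 1 2 1 2 1 2 1 2 1 2 1 2 1 2 1 2 1 2 1 2 1 2 1 2 1 0 1 0]
  -> pairs=21 depth=7 groups=2 -> yes

Answer: no no no no no yes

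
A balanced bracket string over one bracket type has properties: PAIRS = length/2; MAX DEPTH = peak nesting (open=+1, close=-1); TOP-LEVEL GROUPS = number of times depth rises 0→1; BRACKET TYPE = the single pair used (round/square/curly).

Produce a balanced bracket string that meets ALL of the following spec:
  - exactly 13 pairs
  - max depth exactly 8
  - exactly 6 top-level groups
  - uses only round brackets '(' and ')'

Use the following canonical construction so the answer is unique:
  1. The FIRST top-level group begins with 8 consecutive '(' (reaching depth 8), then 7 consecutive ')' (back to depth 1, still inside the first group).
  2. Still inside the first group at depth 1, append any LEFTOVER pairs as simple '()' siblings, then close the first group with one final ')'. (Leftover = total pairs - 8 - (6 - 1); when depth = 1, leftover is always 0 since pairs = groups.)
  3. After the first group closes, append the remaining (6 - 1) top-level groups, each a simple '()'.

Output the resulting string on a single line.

Spec: pairs=13 depth=8 groups=6
Leftover pairs = 13 - 8 - (6-1) = 0
First group: deep chain of depth 8 + 0 sibling pairs
Remaining 5 groups: simple '()' each

Answer: (((((((())))))))()()()()()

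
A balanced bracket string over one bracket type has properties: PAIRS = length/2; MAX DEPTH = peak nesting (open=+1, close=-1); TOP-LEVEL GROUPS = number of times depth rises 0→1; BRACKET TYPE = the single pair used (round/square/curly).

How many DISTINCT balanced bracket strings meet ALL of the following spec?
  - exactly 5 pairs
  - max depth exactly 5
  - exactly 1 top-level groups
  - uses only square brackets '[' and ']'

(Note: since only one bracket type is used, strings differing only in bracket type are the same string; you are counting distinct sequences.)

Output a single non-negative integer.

Answer: 1

Derivation:
Spec: pairs=5 depth=5 groups=1
Count(depth <= 5) = 14
Count(depth <= 4) = 13
Count(depth == 5) = 14 - 13 = 1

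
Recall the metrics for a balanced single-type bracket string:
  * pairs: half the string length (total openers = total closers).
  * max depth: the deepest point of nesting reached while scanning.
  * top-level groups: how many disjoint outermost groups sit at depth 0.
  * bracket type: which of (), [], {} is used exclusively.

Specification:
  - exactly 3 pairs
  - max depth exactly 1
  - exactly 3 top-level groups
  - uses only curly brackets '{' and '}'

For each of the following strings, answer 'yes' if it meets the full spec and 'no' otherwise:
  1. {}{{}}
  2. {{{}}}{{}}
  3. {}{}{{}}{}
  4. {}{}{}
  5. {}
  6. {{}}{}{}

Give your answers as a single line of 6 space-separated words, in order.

String 1 '{}{{}}': depth seq [1 0 1 2 1 0]
  -> pairs=3 depth=2 groups=2 -> no
String 2 '{{{}}}{{}}': depth seq [1 2 3 2 1 0 1 2 1 0]
  -> pairs=5 depth=3 groups=2 -> no
String 3 '{}{}{{}}{}': depth seq [1 0 1 0 1 2 1 0 1 0]
  -> pairs=5 depth=2 groups=4 -> no
String 4 '{}{}{}': depth seq [1 0 1 0 1 0]
  -> pairs=3 depth=1 groups=3 -> yes
String 5 '{}': depth seq [1 0]
  -> pairs=1 depth=1 groups=1 -> no
String 6 '{{}}{}{}': depth seq [1 2 1 0 1 0 1 0]
  -> pairs=4 depth=2 groups=3 -> no

Answer: no no no yes no no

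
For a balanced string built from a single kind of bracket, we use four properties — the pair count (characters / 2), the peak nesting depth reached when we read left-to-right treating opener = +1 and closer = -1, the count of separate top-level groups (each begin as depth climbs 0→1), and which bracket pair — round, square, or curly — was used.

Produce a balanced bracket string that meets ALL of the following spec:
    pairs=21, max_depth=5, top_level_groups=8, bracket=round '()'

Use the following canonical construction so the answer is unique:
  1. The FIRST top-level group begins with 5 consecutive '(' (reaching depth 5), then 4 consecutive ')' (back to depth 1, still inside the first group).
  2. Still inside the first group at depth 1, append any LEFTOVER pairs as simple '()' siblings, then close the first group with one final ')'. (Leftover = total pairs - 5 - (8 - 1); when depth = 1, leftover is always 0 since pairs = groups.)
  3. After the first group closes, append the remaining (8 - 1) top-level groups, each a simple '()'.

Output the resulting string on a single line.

Spec: pairs=21 depth=5 groups=8
Leftover pairs = 21 - 5 - (8-1) = 9
First group: deep chain of depth 5 + 9 sibling pairs
Remaining 7 groups: simple '()' each

Answer: ((((())))()()()()()()()()())()()()()()()()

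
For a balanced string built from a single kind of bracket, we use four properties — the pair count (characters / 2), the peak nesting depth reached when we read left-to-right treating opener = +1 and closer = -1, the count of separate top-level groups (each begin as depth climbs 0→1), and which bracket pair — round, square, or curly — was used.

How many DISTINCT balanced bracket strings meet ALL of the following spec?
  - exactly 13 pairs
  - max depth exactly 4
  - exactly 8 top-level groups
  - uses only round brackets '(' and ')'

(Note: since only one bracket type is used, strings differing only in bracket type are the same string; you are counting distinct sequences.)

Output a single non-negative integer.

Answer: 704

Derivation:
Spec: pairs=13 depth=4 groups=8
Count(depth <= 4) = 3688
Count(depth <= 3) = 2984
Count(depth == 4) = 3688 - 2984 = 704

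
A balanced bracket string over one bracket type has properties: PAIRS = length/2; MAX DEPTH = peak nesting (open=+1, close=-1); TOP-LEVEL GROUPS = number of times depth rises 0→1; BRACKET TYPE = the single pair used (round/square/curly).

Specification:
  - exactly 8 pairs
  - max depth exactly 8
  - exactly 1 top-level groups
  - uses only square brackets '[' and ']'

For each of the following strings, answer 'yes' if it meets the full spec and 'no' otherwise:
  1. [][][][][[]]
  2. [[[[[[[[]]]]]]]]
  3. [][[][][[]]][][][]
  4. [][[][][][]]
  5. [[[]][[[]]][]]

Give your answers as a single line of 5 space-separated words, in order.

Answer: no yes no no no

Derivation:
String 1 '[][][][][[]]': depth seq [1 0 1 0 1 0 1 0 1 2 1 0]
  -> pairs=6 depth=2 groups=5 -> no
String 2 '[[[[[[[[]]]]]]]]': depth seq [1 2 3 4 5 6 7 8 7 6 5 4 3 2 1 0]
  -> pairs=8 depth=8 groups=1 -> yes
String 3 '[][[][][[]]][][][]': depth seq [1 0 1 2 1 2 1 2 3 2 1 0 1 0 1 0 1 0]
  -> pairs=9 depth=3 groups=5 -> no
String 4 '[][[][][][]]': depth seq [1 0 1 2 1 2 1 2 1 2 1 0]
  -> pairs=6 depth=2 groups=2 -> no
String 5 '[[[]][[[]]][]]': depth seq [1 2 3 2 1 2 3 4 3 2 1 2 1 0]
  -> pairs=7 depth=4 groups=1 -> no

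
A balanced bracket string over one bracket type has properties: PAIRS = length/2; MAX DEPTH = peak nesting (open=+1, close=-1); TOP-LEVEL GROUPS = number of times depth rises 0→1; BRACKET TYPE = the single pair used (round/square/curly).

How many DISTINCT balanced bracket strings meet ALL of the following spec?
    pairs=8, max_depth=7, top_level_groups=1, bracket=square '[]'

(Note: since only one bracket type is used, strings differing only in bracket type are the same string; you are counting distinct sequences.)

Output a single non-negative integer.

Spec: pairs=8 depth=7 groups=1
Count(depth <= 7) = 428
Count(depth <= 6) = 417
Count(depth == 7) = 428 - 417 = 11

Answer: 11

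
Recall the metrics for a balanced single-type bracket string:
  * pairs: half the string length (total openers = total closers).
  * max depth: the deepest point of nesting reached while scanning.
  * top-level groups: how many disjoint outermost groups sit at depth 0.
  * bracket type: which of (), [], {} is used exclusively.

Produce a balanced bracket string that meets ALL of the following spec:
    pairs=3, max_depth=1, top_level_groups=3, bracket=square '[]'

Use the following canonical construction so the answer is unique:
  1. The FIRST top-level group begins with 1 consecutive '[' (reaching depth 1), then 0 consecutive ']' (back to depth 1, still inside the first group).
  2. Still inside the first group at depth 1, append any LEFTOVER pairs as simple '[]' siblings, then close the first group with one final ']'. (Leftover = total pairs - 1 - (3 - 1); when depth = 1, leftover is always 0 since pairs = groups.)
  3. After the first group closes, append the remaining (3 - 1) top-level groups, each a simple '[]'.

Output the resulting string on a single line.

Answer: [][][]

Derivation:
Spec: pairs=3 depth=1 groups=3
Leftover pairs = 3 - 1 - (3-1) = 0
First group: deep chain of depth 1 + 0 sibling pairs
Remaining 2 groups: simple '[]' each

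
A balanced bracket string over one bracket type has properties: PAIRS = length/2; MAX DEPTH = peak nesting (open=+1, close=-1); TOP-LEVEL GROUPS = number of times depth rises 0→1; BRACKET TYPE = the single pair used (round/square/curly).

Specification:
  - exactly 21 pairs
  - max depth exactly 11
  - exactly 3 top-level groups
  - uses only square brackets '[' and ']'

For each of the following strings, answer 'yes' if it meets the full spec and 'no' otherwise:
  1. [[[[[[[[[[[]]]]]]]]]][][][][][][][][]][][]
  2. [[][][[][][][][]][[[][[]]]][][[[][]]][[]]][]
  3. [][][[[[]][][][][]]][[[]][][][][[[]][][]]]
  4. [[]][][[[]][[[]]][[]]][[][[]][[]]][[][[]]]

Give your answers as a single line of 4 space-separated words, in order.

String 1 '[[[[[[[[[[[]]]]]]]]]][][][][][][][][]][][]': depth seq [1 2 3 4 5 6 7 8 9 10 11 10 9 8 7 6 5 4 3 2 1 2 1 2 1 2 1 2 1 2 1 2 1 2 1 2 1 0 1 0 1 0]
  -> pairs=21 depth=11 groups=3 -> yes
String 2 '[[][][[][][][][]][[[][[]]]][][[[][]]][[]]][]': depth seq [1 2 1 2 1 2 3 2 3 2 3 2 3 2 3 2 1 2 3 4 3 4 5 4 3 2 1 2 1 2 3 4 3 4 3 2 1 2 3 2 1 0 1 0]
  -> pairs=22 depth=5 groups=2 -> no
String 3 '[][][[[[]][][][][]]][[[]][][][][[[]][][]]]': depth seq [1 0 1 0 1 2 3 4 3 2 3 2 3 2 3 2 3 2 1 0 1 2 3 2 1 2 1 2 1 2 1 2 3 4 3 2 3 2 3 2 1 0]
  -> pairs=21 depth=4 groups=4 -> no
String 4 '[[]][][[[]][[[]]][[]]][[][[]][[]]][[][[]]]': depth seq [1 2 1 0 1 0 1 2 3 2 1 2 3 4 3 2 1 2 3 2 1 0 1 2 1 2 3 2 1 2 3 2 1 0 1 2 1 2 3 2 1 0]
  -> pairs=21 depth=4 groups=5 -> no

Answer: yes no no no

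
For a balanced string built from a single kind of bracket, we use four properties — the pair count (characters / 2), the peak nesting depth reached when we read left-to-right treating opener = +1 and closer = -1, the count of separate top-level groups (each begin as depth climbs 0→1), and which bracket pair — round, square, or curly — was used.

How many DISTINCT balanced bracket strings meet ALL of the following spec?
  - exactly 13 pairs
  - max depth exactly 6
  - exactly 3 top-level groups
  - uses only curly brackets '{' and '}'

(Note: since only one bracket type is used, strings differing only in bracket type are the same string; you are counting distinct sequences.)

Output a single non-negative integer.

Spec: pairs=13 depth=6 groups=3
Count(depth <= 6) = 135828
Count(depth <= 5) = 109497
Count(depth == 6) = 135828 - 109497 = 26331

Answer: 26331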